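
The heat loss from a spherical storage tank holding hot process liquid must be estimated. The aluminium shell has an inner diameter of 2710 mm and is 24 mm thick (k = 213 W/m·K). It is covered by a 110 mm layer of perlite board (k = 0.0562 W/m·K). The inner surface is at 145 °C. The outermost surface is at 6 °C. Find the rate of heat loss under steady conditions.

Q ≈ 1830 W

Each spherical layer contributes R = (1/r_i − 1/r_o)/(4πk):
R_aluminium shell = (1/1.355 − 1/1.379)/(4π×213) = 4.799×10^-6 K/W
R_perlite board = (1/1.379 − 1/1.489)/(4π×0.0562) = 0.07586 K/W
R_total = 0.07586 K/W
Q = ΔT/R_total = 139/0.07586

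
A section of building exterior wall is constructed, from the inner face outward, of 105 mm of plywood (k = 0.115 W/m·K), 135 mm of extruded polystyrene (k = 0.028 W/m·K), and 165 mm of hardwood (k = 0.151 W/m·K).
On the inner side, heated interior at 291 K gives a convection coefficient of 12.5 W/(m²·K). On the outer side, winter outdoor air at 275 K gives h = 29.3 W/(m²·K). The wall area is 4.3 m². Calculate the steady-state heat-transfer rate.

Model the wall as resistances in series:
R_inner film = 1/(h_i·A) = 1/(12.5×4.3) = 0.0186 K/W
R_plywood = L/(kA) = 0.105/(0.115×4.3) = 0.2123 K/W
R_extruded polystyrene = L/(kA) = 0.135/(0.028×4.3) = 1.121 K/W
R_hardwood = L/(kA) = 0.165/(0.151×4.3) = 0.2541 K/W
R_outer film = 1/(h_o·A) = 1/(29.3×4.3) = 0.007937 K/W
R_total = 1.614 K/W
Q = ΔT / R_total = 16 / 1.614

Q ≈ 9.91 W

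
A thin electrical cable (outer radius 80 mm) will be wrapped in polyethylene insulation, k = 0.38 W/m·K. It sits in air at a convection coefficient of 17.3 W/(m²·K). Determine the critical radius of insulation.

r_cr ≈ 22 mm

For a cylinder r_cr = k/h = 0.38/17.3
r_cr = 22 mm; since the bare radius (80 mm) is above r_cr, any added insulation will reduce heat loss.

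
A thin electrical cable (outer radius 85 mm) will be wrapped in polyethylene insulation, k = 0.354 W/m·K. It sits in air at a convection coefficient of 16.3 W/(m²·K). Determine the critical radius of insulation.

For a cylinder r_cr = k/h = 0.354/16.3
r_cr = 21.7 mm; since the bare radius (85 mm) is above r_cr, any added insulation will reduce heat loss.

r_cr ≈ 21.7 mm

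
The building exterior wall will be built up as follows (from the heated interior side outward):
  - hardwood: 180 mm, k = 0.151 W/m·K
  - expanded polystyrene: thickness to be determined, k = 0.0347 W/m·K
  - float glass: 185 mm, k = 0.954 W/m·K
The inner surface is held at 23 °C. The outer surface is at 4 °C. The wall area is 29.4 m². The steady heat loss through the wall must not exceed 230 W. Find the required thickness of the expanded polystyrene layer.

L ≈ 36.2 mm

Series thermal resistances:
R_hardwood = L/(kA) = 0.18/(0.151×29.4) = 0.04055 K/W
R_float glass = L/(kA) = 0.185/(0.954×29.4) = 0.006596 K/W
Sum of the known resistances R_other = 0.04714 K/W
Required total resistance R_tot = ΔT/Q_allow = 19/230 = 0.08261 K/W
R_expanded polystyrene = R_tot − R_other = 0.03547 K/W
L = R·k·A = 0.03547×0.0347×29.4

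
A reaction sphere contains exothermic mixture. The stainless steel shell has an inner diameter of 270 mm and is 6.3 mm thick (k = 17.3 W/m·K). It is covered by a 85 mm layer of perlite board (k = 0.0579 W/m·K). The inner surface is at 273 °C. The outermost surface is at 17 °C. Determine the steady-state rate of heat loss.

Each spherical layer contributes R = (1/r_i − 1/r_o)/(4πk):
R_stainless steel shell = (1/0.135 − 1/0.1413)/(4π×17.3) = 0.001519 K/W
R_perlite board = (1/0.1413 − 1/0.2263)/(4π×0.0579) = 3.653 K/W
R_total = 3.655 K/W
Q = ΔT/R_total = 256/3.655

Q ≈ 70 W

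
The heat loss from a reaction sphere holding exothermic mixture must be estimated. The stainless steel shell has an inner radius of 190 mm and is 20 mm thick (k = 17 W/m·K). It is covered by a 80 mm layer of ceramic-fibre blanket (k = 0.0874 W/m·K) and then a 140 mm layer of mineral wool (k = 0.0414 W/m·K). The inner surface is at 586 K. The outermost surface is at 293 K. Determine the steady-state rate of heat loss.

Q ≈ 87.3 W

Spherical conduction: R = (1/r_in − 1/r_out)/(4πk) per layer; series-sum.
R_stainless steel shell = (1/0.19 − 1/0.21)/(4π×17) = 0.002346 K/W
R_ceramic-fibre blanket = (1/0.21 − 1/0.29)/(4π×0.0874) = 1.196 K/W
R_mineral wool = (1/0.29 − 1/0.43)/(4π×0.0414) = 2.158 K/W
R_total = 3.356 K/W
Q = ΔT/R_total = 293/3.356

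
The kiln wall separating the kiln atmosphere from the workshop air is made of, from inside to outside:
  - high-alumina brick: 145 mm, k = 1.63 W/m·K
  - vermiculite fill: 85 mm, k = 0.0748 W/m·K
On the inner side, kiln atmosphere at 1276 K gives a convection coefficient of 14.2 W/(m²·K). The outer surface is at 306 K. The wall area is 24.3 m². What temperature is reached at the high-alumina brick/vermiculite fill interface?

Treating each layer as a thermal resistance in series:
R_inner film = 1/(h_i·A) = 1/(14.2×24.3) = 0.002898 K/W
R_high-alumina brick = L/(kA) = 0.145/(1.63×24.3) = 0.003661 K/W
R_vermiculite fill = L/(kA) = 0.085/(0.0748×24.3) = 0.04676 K/W
R_total = 0.05332 K/W;  Q = ΔT/R_total = 970/0.05332 = 18190 W
T_interface = T_inner − Q·ΣR(inner→interface) = 1276 − 18200×0.006559

T ≈ 1160 K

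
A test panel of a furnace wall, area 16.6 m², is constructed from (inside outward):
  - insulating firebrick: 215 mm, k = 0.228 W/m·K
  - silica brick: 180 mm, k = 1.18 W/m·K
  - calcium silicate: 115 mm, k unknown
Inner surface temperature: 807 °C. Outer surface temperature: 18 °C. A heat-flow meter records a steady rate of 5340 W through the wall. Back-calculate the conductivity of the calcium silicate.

k ≈ 0.0847 W/(m·K)

Model the wall as resistances in series:
R_insulating firebrick = L/(kA) = 0.215/(0.228×16.6) = 0.05681 K/W
R_silica brick = L/(kA) = 0.18/(1.18×16.6) = 0.009189 K/W
Sum of known resistances R_other = 0.066 K/W
Total R = ΔT/Q = 789/5340 = 0.1478 K/W
R_calcium silicate = R_total − R_other = 0.08176 K/W
k = L/(R·A) = 0.115/(0.08176×16.6)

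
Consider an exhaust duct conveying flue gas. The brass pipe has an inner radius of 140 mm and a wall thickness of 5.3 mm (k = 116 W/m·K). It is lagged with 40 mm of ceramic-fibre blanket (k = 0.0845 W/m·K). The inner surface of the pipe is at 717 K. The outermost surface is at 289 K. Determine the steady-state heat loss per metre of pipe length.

q′ ≈ 934 W/m

Per-layer cylindrical resistances, series-summed:
R_brass pipe wall = ln(145.3/140)/(2π×116×1) = 5.098×10^-5 K/W
R_ceramic-fibre blanket = ln(185.3/145.3)/(2π×0.0845×1) = 0.458 K/W
R_total = 0.4581 K/W
Q = ΔT/R_total = 428/0.4581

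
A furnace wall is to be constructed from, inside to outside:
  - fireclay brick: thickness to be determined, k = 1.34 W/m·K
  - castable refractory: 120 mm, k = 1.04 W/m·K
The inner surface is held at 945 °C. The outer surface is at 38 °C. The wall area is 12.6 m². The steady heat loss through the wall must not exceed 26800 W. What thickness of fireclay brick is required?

Model the wall as resistances in series:
R_castable refractory = L/(kA) = 0.12/(1.04×12.6) = 0.009158 K/W
Sum of the known resistances R_other = 0.009158 K/W
Required total resistance R_tot = ΔT/Q_allow = 907/26800 = 0.03384 K/W
R_fireclay brick = R_tot − R_other = 0.02469 K/W
L = R·k·A = 0.02469×1.34×12.6

L ≈ 417 mm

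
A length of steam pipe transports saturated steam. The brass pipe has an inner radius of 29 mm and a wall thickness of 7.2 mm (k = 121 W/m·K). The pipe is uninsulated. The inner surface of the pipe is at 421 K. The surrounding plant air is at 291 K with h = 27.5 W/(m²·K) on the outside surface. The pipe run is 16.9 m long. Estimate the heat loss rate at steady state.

Q ≈ 13700 W

Radial resistances (cylindrical: R_cond = ln(r_o/r_i)/(2πkL), R_conv = 1/(h·2πrL)):
R_brass pipe wall = ln(36.2/29)/(2π×121×16.9) = 1.726×10^-5 K/W
R_outer film = 1/(h_o·2πr_oL) = 1/(27.5×2π×0.0362×16.9) = 0.00946 K/W
R_total = 0.009477 K/W
Q = ΔT/R_total = 130/0.009477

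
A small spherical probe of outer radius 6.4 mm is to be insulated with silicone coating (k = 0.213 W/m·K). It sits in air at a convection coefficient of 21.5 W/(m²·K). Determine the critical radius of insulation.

r_cr ≈ 19.8 mm

For a sphere r_cr = 2k/h = 2×0.213/21.5
r_cr = 19.8 mm; since the bare radius (6.4 mm) is below r_cr, adding a thin layer of insulation will *increase* heat loss.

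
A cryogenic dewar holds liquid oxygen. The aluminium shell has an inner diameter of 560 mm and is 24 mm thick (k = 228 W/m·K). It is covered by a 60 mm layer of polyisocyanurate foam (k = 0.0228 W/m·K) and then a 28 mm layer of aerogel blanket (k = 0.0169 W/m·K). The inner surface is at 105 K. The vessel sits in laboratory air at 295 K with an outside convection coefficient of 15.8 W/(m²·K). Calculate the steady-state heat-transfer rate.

For a spherical shell R = (1/r₁ − 1/r₂)/(4πk); film R = 1/(h·4πr²). In series:
R_aluminium shell = (1/0.28 − 1/0.304)/(4π×228) = 9.841×10^-5 K/W
R_polyisocyanurate foam = (1/0.304 − 1/0.364)/(4π×0.0228) = 1.892 K/W
R_aerogel blanket = (1/0.364 − 1/0.392)/(4π×0.0169) = 0.924 K/W
R_outer film = 1/(h·4πr_o²) = 1/(15.8×4π×0.392²) = 0.03278 K/W
R_total = 2.849 K/W
Q = ΔT/R_total = 190/2.849

Q ≈ 66.7 W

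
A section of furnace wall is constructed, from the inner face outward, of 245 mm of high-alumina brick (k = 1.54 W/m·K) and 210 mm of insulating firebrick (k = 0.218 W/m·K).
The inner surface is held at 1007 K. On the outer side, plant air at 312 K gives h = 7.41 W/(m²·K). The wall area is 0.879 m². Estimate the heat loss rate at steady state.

Q ≈ 486 W

Treating each layer as a thermal resistance in series:
R_high-alumina brick = L/(kA) = 0.245/(1.54×0.879) = 0.181 K/W
R_insulating firebrick = L/(kA) = 0.21/(0.218×0.879) = 1.096 K/W
R_outer film = 1/(h_o·A) = 1/(7.41×0.879) = 0.1535 K/W
R_total = 1.43 K/W
Q = ΔT / R_total = 695 / 1.43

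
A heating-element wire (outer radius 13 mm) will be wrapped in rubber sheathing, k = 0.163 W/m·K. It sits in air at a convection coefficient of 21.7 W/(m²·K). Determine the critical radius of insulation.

For a cylinder r_cr = k/h = 0.163/21.7
r_cr = 7.51 mm; since the bare radius (13 mm) is above r_cr, any added insulation will reduce heat loss.

r_cr ≈ 7.51 mm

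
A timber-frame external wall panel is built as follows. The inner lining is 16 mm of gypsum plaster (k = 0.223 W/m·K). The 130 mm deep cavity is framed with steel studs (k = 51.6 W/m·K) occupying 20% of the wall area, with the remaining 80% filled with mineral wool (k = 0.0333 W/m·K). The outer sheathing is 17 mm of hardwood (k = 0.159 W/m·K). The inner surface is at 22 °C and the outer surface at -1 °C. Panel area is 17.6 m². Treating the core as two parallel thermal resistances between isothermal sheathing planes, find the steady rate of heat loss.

Sheathing layers in series; stud and cavity paths in parallel between them.
R_inner = 0.016/(0.223×17.6) = 0.004077 K/W
R_stud  = 0.13/(51.6×0.2×17.6) = 7.157×10^-4 K/W
R_cav   = 0.13/(0.0333×0.8×17.6) = 0.2773 K/W
1/R_core = 1/R_stud + 1/R_cav → R_core = 7.139×10^-4 K/W
R_outer = 0.017/(0.159×17.6) = 0.006075 K/W
R_total = 0.01087 K/W
Q = ΔT/R_total = 23/0.01087

Q ≈ 2120 W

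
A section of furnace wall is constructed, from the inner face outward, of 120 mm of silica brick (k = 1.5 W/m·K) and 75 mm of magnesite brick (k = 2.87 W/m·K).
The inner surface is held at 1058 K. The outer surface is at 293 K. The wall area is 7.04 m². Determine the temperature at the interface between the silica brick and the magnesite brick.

Using the resistance-network approach (series):
R_silica brick = L/(kA) = 0.12/(1.5×7.04) = 0.01136 K/W
R_magnesite brick = L/(kA) = 0.075/(2.87×7.04) = 0.003712 K/W
R_total = 0.01508 K/W;  Q = ΔT/R_total = 765/0.01508 = 50740 W
T_interface = T_inner − Q·ΣR(inner→interface) = 1058 − 50700×0.01136

T ≈ 481 K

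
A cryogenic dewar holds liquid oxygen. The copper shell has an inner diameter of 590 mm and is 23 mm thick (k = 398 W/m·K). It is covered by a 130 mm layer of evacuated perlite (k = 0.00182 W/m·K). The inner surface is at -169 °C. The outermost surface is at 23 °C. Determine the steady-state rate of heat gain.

Q ≈ 4.81 W

Radial (spherical) resistances in series:
R_copper shell = (1/0.295 − 1/0.318)/(4π×398) = 4.902×10^-5 K/W
R_evacuated perlite = (1/0.318 − 1/0.448)/(4π×0.00182) = 39.9 K/W
R_total = 39.9 K/W
Q = ΔT/R_total = 192/39.9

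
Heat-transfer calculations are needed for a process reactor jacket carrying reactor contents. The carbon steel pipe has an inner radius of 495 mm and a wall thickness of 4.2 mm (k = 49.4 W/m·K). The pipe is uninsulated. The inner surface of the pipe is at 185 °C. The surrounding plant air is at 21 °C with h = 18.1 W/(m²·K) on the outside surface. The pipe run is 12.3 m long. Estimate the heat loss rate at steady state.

Q ≈ 114000 W

Treating each annulus and film as a series resistance:
R_carbon steel pipe wall = ln(499.2/495)/(2π×49.4×12.3) = 2.213×10^-6 K/W
R_outer film = 1/(h_o·2πr_oL) = 1/(18.1×2π×0.4992×12.3) = 0.001432 K/W
R_total = 0.001434 K/W
Q = ΔT/R_total = 164/0.001434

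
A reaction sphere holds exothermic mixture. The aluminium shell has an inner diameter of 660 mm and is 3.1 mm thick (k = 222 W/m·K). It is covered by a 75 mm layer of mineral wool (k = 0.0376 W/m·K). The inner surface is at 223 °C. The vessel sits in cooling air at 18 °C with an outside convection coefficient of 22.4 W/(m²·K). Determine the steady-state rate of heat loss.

For a spherical shell R = (1/r₁ − 1/r₂)/(4πk); film R = 1/(h·4πr²). In series:
R_aluminium shell = (1/0.33 − 1/0.3331)/(4π×222) = 1.011×10^-5 K/W
R_mineral wool = (1/0.3331 − 1/0.4081)/(4π×0.0376) = 1.168 K/W
R_outer film = 1/(h·4πr_o²) = 1/(22.4×4π×0.4081²) = 0.02133 K/W
R_total = 1.189 K/W
Q = ΔT/R_total = 205/1.189

Q ≈ 172 W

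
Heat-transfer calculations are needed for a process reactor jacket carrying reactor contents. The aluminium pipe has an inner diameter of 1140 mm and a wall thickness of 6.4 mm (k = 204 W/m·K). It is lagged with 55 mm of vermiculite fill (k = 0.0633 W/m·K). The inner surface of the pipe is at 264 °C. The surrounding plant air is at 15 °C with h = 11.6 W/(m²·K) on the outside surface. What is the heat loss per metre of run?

For a radial system each layer contributes R = ln(r_out/r_in)/(2πkL); films add R = 1/(hA).
R_aluminium pipe wall = ln(576.4/570)/(2π×204×1) = 8.711×10^-6 K/W
R_vermiculite fill = ln(631.4/576.4)/(2π×0.0633×1) = 0.2291 K/W
R_outer film = 1/(h_o·2πr_oL) = 1/(11.6×2π×0.6314×1) = 0.02173 K/W
R_total = 0.2509 K/W
Q = ΔT/R_total = 249/0.2509

q′ ≈ 992 W/m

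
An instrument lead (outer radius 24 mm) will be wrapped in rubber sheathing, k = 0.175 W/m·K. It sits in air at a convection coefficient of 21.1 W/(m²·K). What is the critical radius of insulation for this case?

For a cylinder r_cr = k/h = 0.175/21.1
r_cr = 8.29 mm; since the bare radius (24 mm) is above r_cr, any added insulation will reduce heat loss.

r_cr ≈ 8.29 mm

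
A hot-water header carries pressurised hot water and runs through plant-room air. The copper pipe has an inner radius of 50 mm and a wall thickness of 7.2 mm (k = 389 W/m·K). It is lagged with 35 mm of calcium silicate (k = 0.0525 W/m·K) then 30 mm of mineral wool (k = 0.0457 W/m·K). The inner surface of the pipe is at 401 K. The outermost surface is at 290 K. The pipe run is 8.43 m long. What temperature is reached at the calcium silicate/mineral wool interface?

T ≈ 335 K

For a radial system each layer contributes R = ln(r_out/r_in)/(2πkL); films add R = 1/(hA).
R_copper pipe wall = ln(57.2/50)/(2π×389×8.43) = 6.529×10^-6 K/W
R_calcium silicate = ln(92.2/57.2)/(2π×0.0525×8.43) = 0.1717 K/W
R_mineral wool = ln(122.2/92.2)/(2π×0.0457×8.43) = 0.1164 K/W
R_total = 0.2881 K/W
Q = ΔT/R_total = 111/0.2881
Q = 385 W
T_interface = T_inner − Q·ΣR(inner→interface) = 401 − 385×0.1717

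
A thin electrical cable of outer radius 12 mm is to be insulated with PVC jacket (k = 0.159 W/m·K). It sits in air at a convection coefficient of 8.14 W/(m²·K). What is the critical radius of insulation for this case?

For a cylinder r_cr = k/h = 0.159/8.14
r_cr = 19.5 mm; since the bare radius (12 mm) is below r_cr, adding a thin layer of insulation will *increase* heat loss.

r_cr ≈ 19.5 mm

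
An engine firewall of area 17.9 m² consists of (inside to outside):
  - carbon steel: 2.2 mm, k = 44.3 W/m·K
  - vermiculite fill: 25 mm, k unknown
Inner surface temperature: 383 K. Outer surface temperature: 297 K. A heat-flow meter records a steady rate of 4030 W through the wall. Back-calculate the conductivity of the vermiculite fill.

k ≈ 0.0655 W/(m·K)

Series thermal resistances:
R_carbon steel = L/(kA) = 0.0022/(44.3×17.9) = 2.774×10^-6 K/W
Sum of known resistances R_other = 2.774×10^-6 K/W
Total R = ΔT/Q = 86/4030 = 0.02134 K/W
R_vermiculite fill = R_total − R_other = 0.02134 K/W
k = L/(R·A) = 0.025/(0.02134×17.9)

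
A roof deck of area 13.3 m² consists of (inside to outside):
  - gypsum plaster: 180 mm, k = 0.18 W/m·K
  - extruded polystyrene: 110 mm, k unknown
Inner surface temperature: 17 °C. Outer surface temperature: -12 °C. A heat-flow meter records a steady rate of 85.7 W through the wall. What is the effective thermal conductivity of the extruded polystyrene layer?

k ≈ 0.0314 W/(m·K)

Thermal resistances in series:
R_gypsum plaster = L/(kA) = 0.18/(0.18×13.3) = 0.07519 K/W
Sum of known resistances R_other = 0.07519 K/W
Total R = ΔT/Q = 29/85.7 = 0.3384 K/W
R_extruded polystyrene = R_total − R_other = 0.2632 K/W
k = L/(R·A) = 0.11/(0.2632×13.3)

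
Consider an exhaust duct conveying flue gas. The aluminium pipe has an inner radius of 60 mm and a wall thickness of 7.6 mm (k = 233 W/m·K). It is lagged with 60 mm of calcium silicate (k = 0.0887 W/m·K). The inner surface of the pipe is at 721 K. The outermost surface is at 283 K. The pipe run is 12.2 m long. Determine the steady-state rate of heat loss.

Q ≈ 4690 W

Treating each annulus and film as a series resistance:
R_aluminium pipe wall = ln(67.6/60)/(2π×233×12.2) = 6.677×10^-6 K/W
R_calcium silicate = ln(127.6/67.6)/(2π×0.0887×12.2) = 0.09344 K/W
R_total = 0.09344 K/W
Q = ΔT/R_total = 438/0.09344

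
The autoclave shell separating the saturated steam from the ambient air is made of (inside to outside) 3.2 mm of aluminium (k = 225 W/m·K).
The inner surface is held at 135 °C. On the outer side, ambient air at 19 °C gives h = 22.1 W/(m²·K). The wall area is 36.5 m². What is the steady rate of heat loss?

Treating each layer as a thermal resistance in series:
R_aluminium = L/(kA) = 0.0032/(225×36.5) = 3.896×10^-7 K/W
R_outer film = 1/(h_o·A) = 1/(22.1×36.5) = 0.00124 K/W
R_total = 0.00124 K/W
Q = ΔT / R_total = 116 / 0.00124

Q ≈ 93500 W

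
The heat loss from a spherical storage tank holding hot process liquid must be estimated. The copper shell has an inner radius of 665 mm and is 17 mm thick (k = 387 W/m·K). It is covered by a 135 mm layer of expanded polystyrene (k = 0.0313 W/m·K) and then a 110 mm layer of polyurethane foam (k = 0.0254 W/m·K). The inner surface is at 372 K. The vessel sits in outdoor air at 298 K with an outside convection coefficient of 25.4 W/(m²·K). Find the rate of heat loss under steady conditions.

For a spherical shell R = (1/r₁ − 1/r₂)/(4πk); film R = 1/(h·4πr²). In series:
R_copper shell = (1/0.665 − 1/0.682)/(4π×387) = 7.708×10^-6 K/W
R_expanded polystyrene = (1/0.682 − 1/0.817)/(4π×0.0313) = 0.616 K/W
R_polyurethane foam = (1/0.817 − 1/0.927)/(4π×0.0254) = 0.455 K/W
R_outer film = 1/(h·4πr_o²) = 1/(25.4×4π×0.927²) = 0.003646 K/W
R_total = 1.075 K/W
Q = ΔT/R_total = 74/1.075

Q ≈ 68.9 W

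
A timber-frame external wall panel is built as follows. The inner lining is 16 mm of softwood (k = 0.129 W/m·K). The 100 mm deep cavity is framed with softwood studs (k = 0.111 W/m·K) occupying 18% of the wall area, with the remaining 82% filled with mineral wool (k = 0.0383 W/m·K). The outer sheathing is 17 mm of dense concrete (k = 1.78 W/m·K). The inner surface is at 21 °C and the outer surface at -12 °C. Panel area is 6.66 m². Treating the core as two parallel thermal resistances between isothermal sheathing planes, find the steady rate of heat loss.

Sheathing layers in series; stud and cavity paths in parallel between them.
R_inner = 0.016/(0.129×6.66) = 0.01862 K/W
R_stud  = 0.1/(0.111×0.18×6.66) = 0.7515 K/W
R_cav   = 0.1/(0.0383×0.82×6.66) = 0.4781 K/W
1/R_core = 1/R_stud + 1/R_cav → R_core = 0.2922 K/W
R_outer = 0.017/(1.78×6.66) = 0.001434 K/W
R_total = 0.3123 K/W
Q = ΔT/R_total = 33/0.3123

Q ≈ 106 W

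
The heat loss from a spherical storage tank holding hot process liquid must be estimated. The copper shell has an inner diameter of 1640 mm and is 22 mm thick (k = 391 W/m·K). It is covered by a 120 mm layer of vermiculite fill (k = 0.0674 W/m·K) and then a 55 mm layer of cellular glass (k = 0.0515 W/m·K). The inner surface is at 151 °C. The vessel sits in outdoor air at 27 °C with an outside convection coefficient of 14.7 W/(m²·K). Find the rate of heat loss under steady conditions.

Radial (spherical) resistances in series:
R_copper shell = (1/0.82 − 1/0.842)/(4π×391) = 6.485×10^-6 K/W
R_vermiculite fill = (1/0.842 − 1/0.962)/(4π×0.0674) = 0.1749 K/W
R_cellular glass = (1/0.962 − 1/1.017)/(4π×0.0515) = 0.08687 K/W
R_outer film = 1/(h·4πr_o²) = 1/(14.7×4π×1.017²) = 0.005234 K/W
R_total = 0.267 K/W
Q = ΔT/R_total = 124/0.267

Q ≈ 464 W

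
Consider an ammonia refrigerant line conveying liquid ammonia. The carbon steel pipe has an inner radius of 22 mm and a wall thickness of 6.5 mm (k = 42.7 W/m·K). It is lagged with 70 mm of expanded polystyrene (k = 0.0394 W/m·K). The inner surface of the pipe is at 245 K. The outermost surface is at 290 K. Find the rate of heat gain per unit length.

q′ ≈ 8.98 W/m

Per-layer cylindrical resistances, series-summed:
R_carbon steel pipe wall = ln(28.5/22)/(2π×42.7×1) = 9.649×10^-4 K/W
R_expanded polystyrene = ln(98.5/28.5)/(2π×0.0394×1) = 5.01 K/W
R_total = 5.011 K/W
Q = ΔT/R_total = 45/5.011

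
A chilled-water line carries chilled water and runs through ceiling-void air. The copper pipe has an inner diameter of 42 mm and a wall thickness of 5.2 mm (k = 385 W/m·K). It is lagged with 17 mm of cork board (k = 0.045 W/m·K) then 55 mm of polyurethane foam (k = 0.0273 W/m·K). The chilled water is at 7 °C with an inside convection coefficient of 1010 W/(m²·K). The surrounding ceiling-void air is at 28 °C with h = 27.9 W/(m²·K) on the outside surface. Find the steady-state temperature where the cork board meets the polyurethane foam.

T ≈ 12.6 °C

Treating each annulus and film as a series resistance:
R_inner film = 1/(h_i·2πr₁L) = 1/(1010×2π×0.021×1) = 0.007504 K/W
R_copper pipe wall = ln(26.2/21)/(2π×385×1) = 9.146×10^-5 K/W
R_cork board = ln(43.2/26.2)/(2π×0.045×1) = 1.769 K/W
R_polyurethane foam = ln(98.2/43.2)/(2π×0.0273×1) = 4.787 K/W
R_outer film = 1/(h_o·2πr_oL) = 1/(27.9×2π×0.0982×1) = 0.05809 K/W
R_total = 6.622 K/W
Q = ΔT/R_total = 21/6.622
Q = 3.17 W/m
T_interface = T_inner + Q·ΣR(inner→interface) = 7 + 3.17×1.776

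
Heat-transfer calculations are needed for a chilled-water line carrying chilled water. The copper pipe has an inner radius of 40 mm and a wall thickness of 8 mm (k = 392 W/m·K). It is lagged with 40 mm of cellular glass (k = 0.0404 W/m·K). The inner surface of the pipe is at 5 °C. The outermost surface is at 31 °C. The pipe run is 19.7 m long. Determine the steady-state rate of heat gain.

For a radial system each layer contributes R = ln(r_out/r_in)/(2πkL); films add R = 1/(hA).
R_copper pipe wall = ln(48/40)/(2π×392×19.7) = 3.758×10^-6 K/W
R_cellular glass = ln(88/48)/(2π×0.0404×19.7) = 0.1212 K/W
R_total = 0.1212 K/W
Q = ΔT/R_total = 26/0.1212

Q ≈ 214 W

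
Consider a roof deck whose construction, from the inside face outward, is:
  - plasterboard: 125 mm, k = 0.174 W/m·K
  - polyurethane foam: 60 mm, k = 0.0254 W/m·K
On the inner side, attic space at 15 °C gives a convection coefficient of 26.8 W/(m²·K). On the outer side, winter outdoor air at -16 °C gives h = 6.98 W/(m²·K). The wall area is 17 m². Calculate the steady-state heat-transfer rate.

Q ≈ 162 W

Model the wall as resistances in series:
R_inner film = 1/(h_i·A) = 1/(26.8×17) = 0.002195 K/W
R_plasterboard = L/(kA) = 0.125/(0.174×17) = 0.04226 K/W
R_polyurethane foam = L/(kA) = 0.06/(0.0254×17) = 0.139 K/W
R_outer film = 1/(h_o·A) = 1/(6.98×17) = 0.008427 K/W
R_total = 0.1918 K/W
Q = ΔT / R_total = 31 / 0.1918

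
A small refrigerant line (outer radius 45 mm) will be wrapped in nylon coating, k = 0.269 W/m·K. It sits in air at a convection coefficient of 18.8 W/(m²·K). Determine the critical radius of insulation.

For a cylinder r_cr = k/h = 0.269/18.8
r_cr = 14.3 mm; since the bare radius (45 mm) is above r_cr, any added insulation will reduce heat loss.

r_cr ≈ 14.3 mm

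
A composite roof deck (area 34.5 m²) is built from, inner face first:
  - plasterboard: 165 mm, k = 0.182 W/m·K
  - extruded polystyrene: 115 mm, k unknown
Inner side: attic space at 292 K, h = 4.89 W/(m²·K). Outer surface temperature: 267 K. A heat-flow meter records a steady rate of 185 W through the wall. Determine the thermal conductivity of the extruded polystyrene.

k ≈ 0.0324 W/(m·K)

Thermal resistances in series:
R_inner film = 1/(h_i·A) = 1/(4.89×34.5) = 0.005928 K/W
R_plasterboard = L/(kA) = 0.165/(0.182×34.5) = 0.02628 K/W
Sum of known resistances R_other = 0.03221 K/W
Total R = ΔT/Q = 25/185 = 0.1351 K/W
R_extruded polystyrene = R_total − R_other = 0.1029 K/W
k = L/(R·A) = 0.115/(0.1029×34.5)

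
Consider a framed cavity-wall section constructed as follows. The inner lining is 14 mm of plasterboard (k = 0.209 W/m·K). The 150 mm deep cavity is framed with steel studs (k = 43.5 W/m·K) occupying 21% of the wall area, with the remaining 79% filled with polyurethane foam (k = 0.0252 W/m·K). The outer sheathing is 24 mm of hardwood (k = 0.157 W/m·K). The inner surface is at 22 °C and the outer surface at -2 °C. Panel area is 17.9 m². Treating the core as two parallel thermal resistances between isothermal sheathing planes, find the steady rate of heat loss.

Sheathing layers in series; stud and cavity paths in parallel between them.
R_inner = 0.014/(0.209×17.9) = 0.003742 K/W
R_stud  = 0.15/(43.5×0.21×17.9) = 9.173×10^-4 K/W
R_cav   = 0.15/(0.0252×0.79×17.9) = 0.4209 K/W
1/R_core = 1/R_stud + 1/R_cav → R_core = 9.153×10^-4 K/W
R_outer = 0.024/(0.157×17.9) = 0.00854 K/W
R_total = 0.0132 K/W
Q = ΔT/R_total = 24/0.0132

Q ≈ 1820 W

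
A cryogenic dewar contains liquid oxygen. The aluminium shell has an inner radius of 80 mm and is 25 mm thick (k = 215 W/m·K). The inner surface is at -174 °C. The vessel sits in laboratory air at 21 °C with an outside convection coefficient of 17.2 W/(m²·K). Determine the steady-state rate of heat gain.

For a spherical shell R = (1/r₁ − 1/r₂)/(4πk); film R = 1/(h·4πr²). In series:
R_aluminium shell = (1/0.08 − 1/0.105)/(4π×215) = 0.001102 K/W
R_outer film = 1/(h·4πr_o²) = 1/(17.2×4π×0.105²) = 0.4196 K/W
R_total = 0.4207 K/W
Q = ΔT/R_total = 195/0.4207

Q ≈ 463 W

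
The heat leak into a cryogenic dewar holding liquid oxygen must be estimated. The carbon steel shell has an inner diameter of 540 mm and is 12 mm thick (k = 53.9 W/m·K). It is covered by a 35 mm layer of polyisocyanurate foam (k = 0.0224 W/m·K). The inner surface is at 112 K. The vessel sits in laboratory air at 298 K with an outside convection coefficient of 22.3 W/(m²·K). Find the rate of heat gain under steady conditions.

Q ≈ 130 W

Spherical conduction: R = (1/r_in − 1/r_out)/(4πk) per layer; series-sum.
R_carbon steel shell = (1/0.27 − 1/0.282)/(4π×53.9) = 2.327×10^-4 K/W
R_polyisocyanurate foam = (1/0.282 − 1/0.317)/(4π×0.0224) = 1.391 K/W
R_outer film = 1/(h·4πr_o²) = 1/(22.3×4π×0.317²) = 0.03551 K/W
R_total = 1.427 K/W
Q = ΔT/R_total = 186/1.427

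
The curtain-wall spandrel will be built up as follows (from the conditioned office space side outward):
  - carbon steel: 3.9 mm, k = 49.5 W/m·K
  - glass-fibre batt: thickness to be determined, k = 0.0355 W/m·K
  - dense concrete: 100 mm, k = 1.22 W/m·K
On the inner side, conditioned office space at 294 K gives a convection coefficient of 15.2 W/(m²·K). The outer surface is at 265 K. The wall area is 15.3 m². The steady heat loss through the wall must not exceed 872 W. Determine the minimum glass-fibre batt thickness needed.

L ≈ 12.8 mm

Using the resistance-network approach (series):
R_inner film = 1/(h_i·A) = 1/(15.2×15.3) = 0.0043 K/W
R_carbon steel = L/(kA) = 0.0039/(49.5×15.3) = 5.15×10^-6 K/W
R_dense concrete = L/(kA) = 0.1/(1.22×15.3) = 0.005357 K/W
Sum of the known resistances R_other = 0.009662 K/W
Required total resistance R_tot = ΔT/Q_allow = 29/872 = 0.03326 K/W
R_glass-fibre batt = R_tot − R_other = 0.02359 K/W
L = R·k·A = 0.02359×0.0355×15.3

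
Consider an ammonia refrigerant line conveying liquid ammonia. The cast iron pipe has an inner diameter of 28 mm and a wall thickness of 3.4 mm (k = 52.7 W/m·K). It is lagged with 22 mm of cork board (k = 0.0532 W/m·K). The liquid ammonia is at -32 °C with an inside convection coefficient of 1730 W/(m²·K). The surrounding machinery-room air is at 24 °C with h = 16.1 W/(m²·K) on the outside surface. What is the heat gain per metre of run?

Per-layer cylindrical resistances, series-summed:
R_inner film = 1/(h_i·2πr₁L) = 1/(1730×2π×0.014×1) = 0.006571 K/W
R_cast iron pipe wall = ln(17.4/14)/(2π×52.7×1) = 6.566×10^-4 K/W
R_cork board = ln(39.4/17.4)/(2π×0.0532×1) = 2.445 K/W
R_outer film = 1/(h_o·2πr_oL) = 1/(16.1×2π×0.0394×1) = 0.2509 K/W
R_total = 2.703 K/W
Q = ΔT/R_total = 56/2.703

q′ ≈ 20.7 W/m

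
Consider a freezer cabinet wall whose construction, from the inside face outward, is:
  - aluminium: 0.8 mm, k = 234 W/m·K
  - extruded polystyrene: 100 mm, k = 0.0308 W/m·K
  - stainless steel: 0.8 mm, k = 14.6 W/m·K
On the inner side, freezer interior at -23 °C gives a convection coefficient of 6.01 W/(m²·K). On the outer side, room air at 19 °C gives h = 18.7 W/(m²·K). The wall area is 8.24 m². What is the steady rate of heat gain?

Model the wall as resistances in series:
R_inner film = 1/(h_i·A) = 1/(6.01×8.24) = 0.02019 K/W
R_aluminium = L/(kA) = 0.0008/(234×8.24) = 4.149×10^-7 K/W
R_extruded polystyrene = L/(kA) = 0.1/(0.0308×8.24) = 0.394 K/W
R_stainless steel = L/(kA) = 0.0008/(14.6×8.24) = 6.65×10^-6 K/W
R_outer film = 1/(h_o·A) = 1/(18.7×8.24) = 0.00649 K/W
R_total = 0.4207 K/W
Q = ΔT / R_total = 42 / 0.4207

Q ≈ 99.8 W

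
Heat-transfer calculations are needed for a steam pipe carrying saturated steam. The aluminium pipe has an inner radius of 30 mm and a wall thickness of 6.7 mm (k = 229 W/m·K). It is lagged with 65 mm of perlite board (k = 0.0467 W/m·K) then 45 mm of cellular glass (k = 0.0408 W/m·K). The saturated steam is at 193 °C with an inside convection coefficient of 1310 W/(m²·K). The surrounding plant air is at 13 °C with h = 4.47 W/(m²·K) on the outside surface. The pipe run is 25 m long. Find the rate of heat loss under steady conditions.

Cylindrical conduction, so R = ln(r₂/r₁)/(2πkL) per layer, in series:
R_inner film = 1/(h_i·2πr₁L) = 1/(1310×2π×0.03×25) = 1.62×10^-4 K/W
R_aluminium pipe wall = ln(36.7/30)/(2π×229×25) = 5.604×10^-6 K/W
R_perlite board = ln(101.7/36.7)/(2π×0.0467×25) = 0.1389 K/W
R_cellular glass = ln(146.7/101.7)/(2π×0.0408×25) = 0.05717 K/W
R_outer film = 1/(h_o·2πr_oL) = 1/(4.47×2π×0.1467×25) = 0.009708 K/W
R_total = 0.206 K/W
Q = ΔT/R_total = 180/0.206

Q ≈ 874 W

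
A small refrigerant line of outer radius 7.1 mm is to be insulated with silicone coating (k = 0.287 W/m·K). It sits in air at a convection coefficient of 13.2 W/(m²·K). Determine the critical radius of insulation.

For a cylinder r_cr = k/h = 0.287/13.2
r_cr = 21.7 mm; since the bare radius (7.1 mm) is below r_cr, adding a thin layer of insulation will *increase* heat loss.

r_cr ≈ 21.7 mm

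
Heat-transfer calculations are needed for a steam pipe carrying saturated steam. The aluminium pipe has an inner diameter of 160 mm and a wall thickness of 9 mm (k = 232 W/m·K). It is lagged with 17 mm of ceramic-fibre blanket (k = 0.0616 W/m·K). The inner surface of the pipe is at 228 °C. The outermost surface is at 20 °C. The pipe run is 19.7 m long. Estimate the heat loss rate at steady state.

Cylindrical conduction, so R = ln(r₂/r₁)/(2πkL) per layer, in series:
R_aluminium pipe wall = ln(89/80)/(2π×232×19.7) = 3.712×10^-6 K/W
R_ceramic-fibre blanket = ln(106/89)/(2π×0.0616×19.7) = 0.02293 K/W
R_total = 0.02293 K/W
Q = ΔT/R_total = 208/0.02293

Q ≈ 9070 W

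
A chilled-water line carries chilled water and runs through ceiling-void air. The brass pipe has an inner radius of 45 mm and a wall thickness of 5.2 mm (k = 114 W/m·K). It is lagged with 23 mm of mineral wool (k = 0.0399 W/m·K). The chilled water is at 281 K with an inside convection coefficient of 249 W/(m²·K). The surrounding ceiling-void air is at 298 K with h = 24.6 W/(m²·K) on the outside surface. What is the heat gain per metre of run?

Radial resistances (cylindrical: R_cond = ln(r_o/r_i)/(2πkL), R_conv = 1/(h·2πrL)):
R_inner film = 1/(h_i·2πr₁L) = 1/(249×2π×0.045×1) = 0.0142 K/W
R_brass pipe wall = ln(50.2/45)/(2π×114×1) = 1.527×10^-4 K/W
R_mineral wool = ln(73.2/50.2)/(2π×0.0399×1) = 1.505 K/W
R_outer film = 1/(h_o·2πr_oL) = 1/(24.6×2π×0.0732×1) = 0.08838 K/W
R_total = 1.607 K/W
Q = ΔT/R_total = 17/1.607

q′ ≈ 10.6 W/m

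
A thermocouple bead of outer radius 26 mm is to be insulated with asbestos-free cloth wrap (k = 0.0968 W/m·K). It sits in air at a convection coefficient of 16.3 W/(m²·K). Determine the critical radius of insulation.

r_cr ≈ 11.9 mm

For a sphere r_cr = 2k/h = 2×0.0968/16.3
r_cr = 11.9 mm; since the bare radius (26 mm) is above r_cr, any added insulation will reduce heat loss.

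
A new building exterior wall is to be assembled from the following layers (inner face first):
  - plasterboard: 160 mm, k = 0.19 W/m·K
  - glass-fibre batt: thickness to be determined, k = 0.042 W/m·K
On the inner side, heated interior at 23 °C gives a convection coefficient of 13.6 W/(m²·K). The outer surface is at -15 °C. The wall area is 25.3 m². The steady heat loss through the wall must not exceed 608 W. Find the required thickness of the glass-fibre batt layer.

L ≈ 28 mm

Using the resistance-network approach (series):
R_inner film = 1/(h_i·A) = 1/(13.6×25.3) = 0.002906 K/W
R_plasterboard = L/(kA) = 0.16/(0.19×25.3) = 0.03328 K/W
Sum of the known resistances R_other = 0.03619 K/W
Required total resistance R_tot = ΔT/Q_allow = 38/608 = 0.0625 K/W
R_glass-fibre batt = R_tot − R_other = 0.02631 K/W
L = R·k·A = 0.02631×0.042×25.3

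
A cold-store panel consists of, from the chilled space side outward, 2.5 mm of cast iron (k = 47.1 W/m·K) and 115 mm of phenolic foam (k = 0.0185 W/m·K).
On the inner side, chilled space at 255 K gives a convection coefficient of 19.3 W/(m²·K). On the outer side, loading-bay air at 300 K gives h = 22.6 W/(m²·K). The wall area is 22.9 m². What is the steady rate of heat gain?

Q ≈ 163 W

Treating each layer as a thermal resistance in series:
R_inner film = 1/(h_i·A) = 1/(19.3×22.9) = 0.002263 K/W
R_cast iron = L/(kA) = 0.0025/(47.1×22.9) = 2.318×10^-6 K/W
R_phenolic foam = L/(kA) = 0.115/(0.0185×22.9) = 0.2715 K/W
R_outer film = 1/(h_o·A) = 1/(22.6×22.9) = 0.001932 K/W
R_total = 0.2756 K/W
Q = ΔT / R_total = 45 / 0.2756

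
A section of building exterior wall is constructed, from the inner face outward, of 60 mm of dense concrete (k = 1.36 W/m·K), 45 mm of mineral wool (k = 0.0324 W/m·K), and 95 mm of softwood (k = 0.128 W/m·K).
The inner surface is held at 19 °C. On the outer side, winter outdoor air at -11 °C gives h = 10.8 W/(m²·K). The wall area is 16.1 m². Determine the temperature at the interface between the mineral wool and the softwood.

Model the wall as resistances in series:
R_dense concrete = L/(kA) = 0.06/(1.36×16.1) = 0.00274 K/W
R_mineral wool = L/(kA) = 0.045/(0.0324×16.1) = 0.08627 K/W
R_softwood = L/(kA) = 0.095/(0.128×16.1) = 0.0461 K/W
R_outer film = 1/(h_o·A) = 1/(10.8×16.1) = 0.005751 K/W
R_total = 0.1409 K/W;  Q = ΔT/R_total = 30/0.1409 = 213 W
T_interface = T_inner − Q·ΣR(inner→interface) = 19 − 213×0.08901

T ≈ 0.0431 °C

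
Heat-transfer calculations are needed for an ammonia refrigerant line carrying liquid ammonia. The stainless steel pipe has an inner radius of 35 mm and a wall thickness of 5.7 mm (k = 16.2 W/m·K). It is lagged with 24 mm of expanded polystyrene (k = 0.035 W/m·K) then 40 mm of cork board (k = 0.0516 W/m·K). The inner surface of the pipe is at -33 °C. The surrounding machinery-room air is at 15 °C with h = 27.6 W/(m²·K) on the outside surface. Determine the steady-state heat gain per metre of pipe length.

q′ ≈ 13.2 W/m

Cylindrical conduction, so R = ln(r₂/r₁)/(2πkL) per layer, in series:
R_stainless steel pipe wall = ln(40.7/35)/(2π×16.2×1) = 0.001482 K/W
R_expanded polystyrene = ln(64.7/40.7)/(2π×0.035×1) = 2.108 K/W
R_cork board = ln(104.7/64.7)/(2π×0.0516×1) = 1.485 K/W
R_outer film = 1/(h_o·2πr_oL) = 1/(27.6×2π×0.1047×1) = 0.05508 K/W
R_total = 3.649 K/W
Q = ΔT/R_total = 48/3.649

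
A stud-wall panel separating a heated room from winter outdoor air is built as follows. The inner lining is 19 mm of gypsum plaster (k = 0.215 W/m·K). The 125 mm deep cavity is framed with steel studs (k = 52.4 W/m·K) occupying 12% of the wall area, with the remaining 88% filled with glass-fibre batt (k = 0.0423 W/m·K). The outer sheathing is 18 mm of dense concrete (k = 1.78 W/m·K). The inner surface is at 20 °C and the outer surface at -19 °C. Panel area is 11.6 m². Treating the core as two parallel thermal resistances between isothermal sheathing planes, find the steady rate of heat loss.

Sheathing layers in series; stud and cavity paths in parallel between them.
R_inner = 0.019/(0.215×11.6) = 0.007618 K/W
R_stud  = 0.125/(52.4×0.12×11.6) = 0.001714 K/W
R_cav   = 0.125/(0.0423×0.88×11.6) = 0.2895 K/W
1/R_core = 1/R_stud + 1/R_cav → R_core = 0.001704 K/W
R_outer = 0.018/(1.78×11.6) = 8.718×10^-4 K/W
R_total = 0.01019 K/W
Q = ΔT/R_total = 39/0.01019

Q ≈ 3830 W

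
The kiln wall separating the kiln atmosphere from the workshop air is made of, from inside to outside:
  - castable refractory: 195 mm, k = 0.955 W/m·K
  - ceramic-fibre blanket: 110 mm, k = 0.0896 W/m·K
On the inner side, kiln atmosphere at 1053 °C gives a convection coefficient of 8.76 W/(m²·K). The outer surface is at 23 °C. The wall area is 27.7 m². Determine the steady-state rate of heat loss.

Using the resistance-network approach (series):
R_inner film = 1/(h_i·A) = 1/(8.76×27.7) = 0.004121 K/W
R_castable refractory = L/(kA) = 0.195/(0.955×27.7) = 0.007371 K/W
R_ceramic-fibre blanket = L/(kA) = 0.11/(0.0896×27.7) = 0.04432 K/W
R_total = 0.05581 K/W
Q = ΔT / R_total = 1030 / 0.05581

Q ≈ 18500 W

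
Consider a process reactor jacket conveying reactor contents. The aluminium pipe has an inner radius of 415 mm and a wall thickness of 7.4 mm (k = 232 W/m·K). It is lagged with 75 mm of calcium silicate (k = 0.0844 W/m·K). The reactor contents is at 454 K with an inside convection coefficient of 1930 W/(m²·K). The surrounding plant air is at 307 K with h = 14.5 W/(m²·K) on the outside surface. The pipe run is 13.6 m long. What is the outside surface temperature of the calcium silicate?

Cylindrical conduction, so R = ln(r₂/r₁)/(2πkL) per layer, in series:
R_inner film = 1/(h_i·2πr₁L) = 1/(1930×2π×0.415×13.6) = 1.461×10^-5 K/W
R_aluminium pipe wall = ln(422.4/415)/(2π×232×13.6) = 8.915×10^-7 K/W
R_calcium silicate = ln(497.4/422.4)/(2π×0.0844×13.6) = 0.02266 K/W
R_outer film = 1/(h_o·2πr_oL) = 1/(14.5×2π×0.4974×13.6) = 0.001623 K/W
R_total = 0.0243 K/W
Q = ΔT/R_total = 147/0.0243
Q = 6050 W
T_interface = T_inner − Q·ΣR(inner→interface) = 454 − 6050×0.02268

T ≈ 317 K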